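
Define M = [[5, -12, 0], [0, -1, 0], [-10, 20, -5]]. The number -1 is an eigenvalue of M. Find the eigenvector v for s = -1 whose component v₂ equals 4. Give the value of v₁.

M + 1I = [[6, -12, 0], [0, 0, 0], [-10, 20, -4]].
Solving (M + 1I)v = 0 gives the eigenspace spanned by (8, 4, 0).
With v₂ = 4, v = (8, 4, 0), so v₁ = 8.

8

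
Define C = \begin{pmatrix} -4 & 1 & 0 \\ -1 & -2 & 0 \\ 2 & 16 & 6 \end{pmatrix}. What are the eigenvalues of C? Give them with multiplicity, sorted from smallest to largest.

Characteristic polynomial: p(λ) = λ^3 - 27λ - 54 = (λ - 6)(λ + 3)^2.
Roots (with multiplicity): -3, -3, 6.

-3, -3, 6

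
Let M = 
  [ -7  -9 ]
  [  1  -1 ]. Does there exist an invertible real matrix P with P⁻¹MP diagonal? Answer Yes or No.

Characteristic polynomial: p(r) = r^2 + 8r + 16 = (r + 4)^2.
r = -4 has algebraic multiplicity 2; rank(M + 4I) = 1, so geometric multiplicity = 1.
Geometric multiplicity < algebraic multiplicity, so M is not diagonalizable.

No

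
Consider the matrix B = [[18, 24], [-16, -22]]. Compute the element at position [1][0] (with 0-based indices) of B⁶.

93184

Characteristic polynomial: λ^2 + 4λ - 12 = (λ - 2)(λ + 6), so the eigenvalues are -6, 2.
λ=2: eigenvector (3, -2).
λ=-6: eigenvector (1, -1).
P = [[3, 1], [-2, -1]], D = diag(2, -6), P⁻¹ = [[1, 1], [-2, -3]].
B⁶ = P·diag(64, 46656)·P⁻¹ = [[-93120, -139776], [93184, 139840]].
The requested entry is 93184.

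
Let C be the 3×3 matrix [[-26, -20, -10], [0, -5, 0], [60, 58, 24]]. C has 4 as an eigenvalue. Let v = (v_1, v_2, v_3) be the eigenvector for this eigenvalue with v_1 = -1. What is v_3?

3

C − 4I = [[-30, -20, -10], [0, -9, 0], [60, 58, 20]].
Solving (C − 4I)v = 0 gives the eigenspace spanned by (-1, 0, 3).
With v_1 = -1, v = (-1, 0, 3), so v_3 = 3.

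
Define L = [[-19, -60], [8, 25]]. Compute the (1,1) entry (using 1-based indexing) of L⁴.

-3119

Characteristic polynomial: s^2 - 6s + 5 = (s - 5)(s - 1), so the eigenvalues are 1, 5.
s=5: eigenvector (-5, 2).
s=1: eigenvector (-3, 1).
P = [[-5, -3], [2, 1]], D = diag(5, 1), P⁻¹ = [[1, 3], [-2, -5]].
L⁴ = P·diag(625, 1)·P⁻¹ = [[-3119, -9360], [1248, 3745]].
The requested entry is -3119.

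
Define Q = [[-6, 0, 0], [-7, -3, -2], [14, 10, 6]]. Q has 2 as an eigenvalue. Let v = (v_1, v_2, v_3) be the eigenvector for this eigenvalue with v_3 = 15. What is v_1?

Q − 2I = [[-8, 0, 0], [-7, -5, -2], [14, 10, 4]].
Solving (Q − 2I)v = 0 gives the eigenspace spanned by (0, -6, 15).
With v_3 = 15, v = (0, -6, 15), so v_1 = 0.

0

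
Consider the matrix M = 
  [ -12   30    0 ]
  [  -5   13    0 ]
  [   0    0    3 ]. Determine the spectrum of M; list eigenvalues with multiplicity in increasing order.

Characteristic polynomial: p(r) = r^3 - 4r^2 - 3r + 18 = (r - 3)^2(r + 2).
Roots (with multiplicity): -2, 3, 3.

-2, 3, 3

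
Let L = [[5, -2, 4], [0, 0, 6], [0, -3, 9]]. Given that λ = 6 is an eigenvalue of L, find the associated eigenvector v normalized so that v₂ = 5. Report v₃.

5

L − 6I = [[-1, -2, 4], [0, -6, 6], [0, -3, 3]].
Solving (L − 6I)v = 0 gives the eigenspace spanned by (10, 5, 5).
With v₂ = 5, v = (10, 5, 5), so v₃ = 5.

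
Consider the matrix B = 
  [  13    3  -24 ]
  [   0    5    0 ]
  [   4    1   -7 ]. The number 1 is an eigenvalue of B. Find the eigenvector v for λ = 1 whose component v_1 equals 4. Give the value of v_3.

2

B − 1I = [[12, 3, -24], [0, 4, 0], [4, 1, -8]].
Solving (B − 1I)v = 0 gives the eigenspace spanned by (4, 0, 2).
With v_1 = 4, v = (4, 0, 2), so v_3 = 2.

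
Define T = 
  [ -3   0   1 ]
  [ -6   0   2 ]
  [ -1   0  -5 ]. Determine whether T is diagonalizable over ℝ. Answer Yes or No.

Characteristic polynomial: p(r) = r^3 + 8r^2 + 16r = r(r + 4)^2.
r = -4 has algebraic multiplicity 2; rank(T + 4I) = 2, so geometric multiplicity = 1.
Geometric multiplicity < algebraic multiplicity, so T is not diagonalizable.

No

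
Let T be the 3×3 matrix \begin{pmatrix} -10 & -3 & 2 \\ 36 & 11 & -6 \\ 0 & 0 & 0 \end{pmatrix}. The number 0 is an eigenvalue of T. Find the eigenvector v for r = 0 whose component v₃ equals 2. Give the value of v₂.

-12

T = [[-10, -3, 2], [36, 11, -6], [0, 0, 0]].
Solving (T)v = 0 gives the eigenspace spanned by (4, -12, 2).
With v₃ = 2, v = (4, -12, 2), so v₂ = -12.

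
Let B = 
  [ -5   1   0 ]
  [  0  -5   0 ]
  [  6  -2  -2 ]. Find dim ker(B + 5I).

B + 5I = [[0, 1, 0], [0, 0, 0], [6, -2, 3]].
This matrix has rank 2, so its null space has dimension 3 − 2 = 1.

1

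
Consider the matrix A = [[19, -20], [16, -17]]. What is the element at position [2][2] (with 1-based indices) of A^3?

-113

Characteristic polynomial: r^2 - 2r - 3 = (r - 3)(r + 1), so the eigenvalues are -1, 3.
r=-1: eigenvector (-1, -1).
r=3: eigenvector (5, 4).
P = [[-1, 5], [-1, 4]], D = diag(-1, 3), P⁻¹ = [[4, -5], [1, -1]].
A³ = P·diag(-1, 27)·P⁻¹ = [[139, -140], [112, -113]].
The requested entry is -113.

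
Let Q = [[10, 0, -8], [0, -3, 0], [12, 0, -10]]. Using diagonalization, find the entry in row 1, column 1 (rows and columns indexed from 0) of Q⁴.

81

Characteristic polynomial: t^3 + 3t^2 - 4t - 12 = (t - 2)(t + 2)(t + 3), so the eigenvalues are -3, -2, 2.
t=2: eigenvector (1, 0, 1).
t=-3: eigenvector (0, 1, 0).
t=-2: eigenvector (2, 0, 3).
P = [[1, 0, 2], [0, 1, 0], [1, 0, 3]], D = diag(2, -3, -2), P⁻¹ = [[3, 0, -2], [0, 1, 0], [-1, 0, 1]].
Q⁴ = P·diag(16, 81, 16)·P⁻¹ = [[16, 0, 0], [0, 81, 0], [0, 0, 16]].
The requested entry is 81.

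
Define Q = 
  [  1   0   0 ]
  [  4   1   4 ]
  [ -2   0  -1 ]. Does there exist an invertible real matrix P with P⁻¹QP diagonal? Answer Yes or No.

Characteristic polynomial: p(λ) = λ^3 - λ^2 - λ + 1 = (λ - 1)^2(λ + 1).
λ = 1 has algebraic multiplicity 2; rank(Q − 1I) = 1, so geometric multiplicity = 2.
Every eigenvalue has geometric = algebraic multiplicity, so Q is diagonalizable.

Yes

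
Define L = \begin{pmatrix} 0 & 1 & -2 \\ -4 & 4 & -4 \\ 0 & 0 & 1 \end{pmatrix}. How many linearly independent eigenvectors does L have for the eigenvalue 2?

1

L − 2I = [[-2, 1, -2], [-4, 2, -4], [0, 0, -1]].
This matrix has rank 2, so its null space has dimension 3 − 2 = 1.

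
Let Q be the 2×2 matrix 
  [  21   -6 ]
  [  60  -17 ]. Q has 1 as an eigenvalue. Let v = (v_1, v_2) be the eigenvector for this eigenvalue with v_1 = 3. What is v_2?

Q − 1I = [[20, -6], [60, -18]].
Solving (Q − 1I)v = 0 gives the eigenspace spanned by (3, 10).
With v_1 = 3, v = (3, 10), so v_2 = 10.

10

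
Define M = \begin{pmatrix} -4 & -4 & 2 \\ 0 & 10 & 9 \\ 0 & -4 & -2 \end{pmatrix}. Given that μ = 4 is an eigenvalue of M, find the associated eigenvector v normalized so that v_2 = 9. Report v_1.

-6

M − 4I = [[-8, -4, 2], [0, 6, 9], [0, -4, -6]].
Solving (M − 4I)v = 0 gives the eigenspace spanned by (-6, 9, -6).
With v_2 = 9, v = (-6, 9, -6), so v_1 = -6.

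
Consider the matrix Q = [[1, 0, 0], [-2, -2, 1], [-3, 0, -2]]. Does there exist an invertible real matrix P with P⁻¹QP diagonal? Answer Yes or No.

No

Characteristic polynomial: p(s) = s^3 + 3s^2 - 4 = (s - 1)(s + 2)^2.
s = -2 has algebraic multiplicity 2; rank(Q + 2I) = 2, so geometric multiplicity = 1.
Geometric multiplicity < algebraic multiplicity, so Q is not diagonalizable.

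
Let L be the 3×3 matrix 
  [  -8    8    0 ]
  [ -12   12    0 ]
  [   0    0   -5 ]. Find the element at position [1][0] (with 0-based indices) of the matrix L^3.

Characteristic polynomial: λ^3 + λ^2 - 20λ = λ(λ - 4)(λ + 5), so the eigenvalues are -5, 0, 4.
λ=0: eigenvector (1, 1, 0).
λ=-5: eigenvector (0, 0, 1).
λ=4: eigenvector (2, 3, 0).
P = [[1, 0, 2], [1, 0, 3], [0, 1, 0]], D = diag(0, -5, 4), P⁻¹ = [[3, -2, 0], [0, 0, 1], [-1, 1, 0]].
L³ = P·diag(0, -125, 64)·P⁻¹ = [[-128, 128, 0], [-192, 192, 0], [0, 0, -125]].
The requested entry is -192.

-192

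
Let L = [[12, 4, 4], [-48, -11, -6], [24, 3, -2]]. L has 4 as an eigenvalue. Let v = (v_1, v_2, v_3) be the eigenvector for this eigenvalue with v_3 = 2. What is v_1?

1

L − 4I = [[8, 4, 4], [-48, -15, -6], [24, 3, -6]].
Solving (L − 4I)v = 0 gives the eigenspace spanned by (1, -4, 2).
With v_3 = 2, v = (1, -4, 2), so v_1 = 1.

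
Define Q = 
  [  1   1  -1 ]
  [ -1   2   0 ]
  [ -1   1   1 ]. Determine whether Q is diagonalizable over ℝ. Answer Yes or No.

Characteristic polynomial: p(t) = t^3 - 4t^2 + 5t - 2 = (t - 2)(t - 1)^2.
t = 1 has algebraic multiplicity 2; rank(Q − 1I) = 2, so geometric multiplicity = 1.
Geometric multiplicity < algebraic multiplicity, so Q is not diagonalizable.

No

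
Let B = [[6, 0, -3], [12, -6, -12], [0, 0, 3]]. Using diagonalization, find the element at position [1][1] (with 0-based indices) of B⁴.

1296

Characteristic polynomial: t^3 - 3t^2 - 36t + 108 = (t - 6)(t - 3)(t + 6), so the eigenvalues are -6, 3, 6.
t=3: eigenvector (1, 0, 1).
t=-6: eigenvector (0, 1, 0).
t=6: eigenvector (-1, -1, 0).
P = [[1, 0, -1], [0, 1, -1], [1, 0, 0]], D = diag(3, -6, 6), P⁻¹ = [[0, 0, 1], [-1, 1, 1], [-1, 0, 1]].
B⁴ = P·diag(81, 1296, 1296)·P⁻¹ = [[1296, 0, -1215], [0, 1296, 0], [0, 0, 81]].
The requested entry is 1296.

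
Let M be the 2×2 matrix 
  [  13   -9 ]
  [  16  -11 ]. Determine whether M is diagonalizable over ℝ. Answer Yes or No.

Characteristic polynomial: p(λ) = λ^2 - 2λ + 1 = (λ - 1)^2.
λ = 1 has algebraic multiplicity 2; rank(M − 1I) = 1, so geometric multiplicity = 1.
Geometric multiplicity < algebraic multiplicity, so M is not diagonalizable.

No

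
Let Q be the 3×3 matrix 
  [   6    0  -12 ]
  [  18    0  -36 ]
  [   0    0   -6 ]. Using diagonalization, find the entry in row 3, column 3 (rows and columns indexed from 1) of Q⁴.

1296

Characteristic polynomial: r^3 - 36r = r(r - 6)(r + 6), so the eigenvalues are -6, 0, 6.
r=6: eigenvector (1, 3, 0).
r=0: eigenvector (0, 1, 0).
r=-6: eigenvector (1, 3, 1).
P = [[1, 0, 1], [3, 1, 3], [0, 0, 1]], D = diag(6, 0, -6), P⁻¹ = [[1, 0, -1], [-3, 1, 0], [0, 0, 1]].
Q⁴ = P·diag(1296, 0, 1296)·P⁻¹ = [[1296, 0, 0], [3888, 0, 0], [0, 0, 1296]].
The requested entry is 1296.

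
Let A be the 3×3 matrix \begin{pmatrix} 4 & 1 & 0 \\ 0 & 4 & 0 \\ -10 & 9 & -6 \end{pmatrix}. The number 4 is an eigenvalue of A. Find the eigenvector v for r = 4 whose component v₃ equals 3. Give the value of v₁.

-3

A − 4I = [[0, 1, 0], [0, 0, 0], [-10, 9, -10]].
Solving (A − 4I)v = 0 gives the eigenspace spanned by (-3, 0, 3).
With v₃ = 3, v = (-3, 0, 3), so v₁ = -3.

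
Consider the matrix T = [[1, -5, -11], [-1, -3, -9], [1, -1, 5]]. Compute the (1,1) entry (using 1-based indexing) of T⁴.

Characteristic polynomial: λ^3 - 3λ^2 - 16λ + 48 = (λ - 4)(λ - 3)(λ + 4), so the eigenvalues are -4, 3, 4.
λ=3: eigenvector (3, 1, -1).
λ=-4: eigenvector (1, 1, 0).
λ=4: eigenvector (-2, -1, 1).
P = [[3, 1, -2], [1, 1, -1], [-1, 0, 1]], D = diag(3, -4, 4), P⁻¹ = [[1, -1, 1], [0, 1, 1], [1, -1, 2]].
T⁴ = P·diag(81, 256, 256)·P⁻¹ = [[-269, 525, -525], [-175, 431, -175], [175, -175, 431]].
The requested entry is -269.

-269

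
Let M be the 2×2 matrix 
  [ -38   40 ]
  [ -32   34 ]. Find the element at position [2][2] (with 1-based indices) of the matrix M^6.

-186304

Characteristic polynomial: s^2 + 4s - 12 = (s - 2)(s + 6), so the eigenvalues are -6, 2.
s=-6: eigenvector (5, 4).
s=2: eigenvector (1, 1).
P = [[5, 1], [4, 1]], D = diag(-6, 2), P⁻¹ = [[1, -1], [-4, 5]].
M⁶ = P·diag(46656, 64)·P⁻¹ = [[233024, -232960], [186368, -186304]].
The requested entry is -186304.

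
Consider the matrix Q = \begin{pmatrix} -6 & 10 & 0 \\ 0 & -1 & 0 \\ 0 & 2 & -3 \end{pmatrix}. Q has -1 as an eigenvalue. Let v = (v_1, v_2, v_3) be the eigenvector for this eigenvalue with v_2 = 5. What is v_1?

10

Q + 1I = [[-5, 10, 0], [0, 0, 0], [0, 2, -2]].
Solving (Q + 1I)v = 0 gives the eigenspace spanned by (10, 5, 5).
With v_2 = 5, v = (10, 5, 5), so v_1 = 10.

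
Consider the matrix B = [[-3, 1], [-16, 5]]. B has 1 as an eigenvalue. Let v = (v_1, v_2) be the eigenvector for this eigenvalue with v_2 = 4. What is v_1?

1

B − 1I = [[-4, 1], [-16, 4]].
Solving (B − 1I)v = 0 gives the eigenspace spanned by (1, 4).
With v_2 = 4, v = (1, 4), so v_1 = 1.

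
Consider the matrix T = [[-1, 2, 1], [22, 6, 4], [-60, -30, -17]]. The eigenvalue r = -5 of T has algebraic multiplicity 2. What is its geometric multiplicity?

1

T + 5I = [[4, 2, 1], [22, 11, 4], [-60, -30, -12]].
This matrix has rank 2, so its null space has dimension 3 − 2 = 1.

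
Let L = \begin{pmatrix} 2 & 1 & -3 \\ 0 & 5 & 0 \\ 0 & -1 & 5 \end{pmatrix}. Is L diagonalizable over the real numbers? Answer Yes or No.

No

Characteristic polynomial: p(t) = t^3 - 12t^2 + 45t - 50 = (t - 5)^2(t - 2).
t = 5 has algebraic multiplicity 2; rank(L − 5I) = 2, so geometric multiplicity = 1.
Geometric multiplicity < algebraic multiplicity, so L is not diagonalizable.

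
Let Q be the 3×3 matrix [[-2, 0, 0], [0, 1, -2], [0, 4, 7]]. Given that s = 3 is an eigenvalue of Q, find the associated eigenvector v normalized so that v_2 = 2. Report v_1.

0

Q − 3I = [[-5, 0, 0], [0, -2, -2], [0, 4, 4]].
Solving (Q − 3I)v = 0 gives the eigenspace spanned by (0, 2, -2).
With v_2 = 2, v = (0, 2, -2), so v_1 = 0.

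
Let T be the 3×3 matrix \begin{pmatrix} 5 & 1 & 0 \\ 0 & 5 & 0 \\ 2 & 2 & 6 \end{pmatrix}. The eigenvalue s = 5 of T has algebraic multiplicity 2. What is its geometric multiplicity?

T − 5I = [[0, 1, 0], [0, 0, 0], [2, 2, 1]].
This matrix has rank 2, so its null space has dimension 3 − 2 = 1.

1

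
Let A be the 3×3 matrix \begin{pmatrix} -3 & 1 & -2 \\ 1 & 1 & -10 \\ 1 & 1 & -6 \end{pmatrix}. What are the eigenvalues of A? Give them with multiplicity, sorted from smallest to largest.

-4, -2, -2

Characteristic polynomial: p(r) = r^3 + 8r^2 + 20r + 16 = (r + 2)^2(r + 4).
Roots (with multiplicity): -4, -2, -2.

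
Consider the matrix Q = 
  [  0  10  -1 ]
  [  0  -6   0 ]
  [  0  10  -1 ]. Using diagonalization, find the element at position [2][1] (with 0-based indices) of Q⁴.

-2590

Characteristic polynomial: t^3 + 7t^2 + 6t = t(t + 1)(t + 6), so the eigenvalues are -6, -1, 0.
t=0: eigenvector (1, 0, 0).
t=-6: eigenvector (-2, 1, -2).
t=-1: eigenvector (1, 0, 1).
P = [[1, -2, 1], [0, 1, 0], [0, -2, 1]], D = diag(0, -6, -1), P⁻¹ = [[1, 0, -1], [0, 1, 0], [0, 2, 1]].
Q⁴ = P·diag(0, 1296, 1)·P⁻¹ = [[0, -2590, 1], [0, 1296, 0], [0, -2590, 1]].
The requested entry is -2590.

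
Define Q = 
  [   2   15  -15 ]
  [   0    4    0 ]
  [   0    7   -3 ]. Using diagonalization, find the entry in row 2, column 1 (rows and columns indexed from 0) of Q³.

Characteristic polynomial: s^3 - 3s^2 - 10s + 24 = (s - 4)(s - 2)(s + 3), so the eigenvalues are -3, 2, 4.
s=2: eigenvector (1, 0, 0).
s=-3: eigenvector (-3, 0, -1).
s=4: eigenvector (0, 1, 1).
P = [[1, -3, 0], [0, 0, 1], [0, -1, 1]], D = diag(2, -3, 4), P⁻¹ = [[1, 3, -3], [0, 1, -1], [0, 1, 0]].
Q³ = P·diag(8, -27, 64)·P⁻¹ = [[8, 105, -105], [0, 64, 0], [0, 91, -27]].
The requested entry is 91.

91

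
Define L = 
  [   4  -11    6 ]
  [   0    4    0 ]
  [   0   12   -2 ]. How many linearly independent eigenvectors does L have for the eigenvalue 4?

1

L − 4I = [[0, -11, 6], [0, 0, 0], [0, 12, -6]].
This matrix has rank 2, so its null space has dimension 3 − 2 = 1.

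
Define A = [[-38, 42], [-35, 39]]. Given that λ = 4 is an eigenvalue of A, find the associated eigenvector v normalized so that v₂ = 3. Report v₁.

A − 4I = [[-42, 42], [-35, 35]].
Solving (A − 4I)v = 0 gives the eigenspace spanned by (3, 3).
With v₂ = 3, v = (3, 3), so v₁ = 3.

3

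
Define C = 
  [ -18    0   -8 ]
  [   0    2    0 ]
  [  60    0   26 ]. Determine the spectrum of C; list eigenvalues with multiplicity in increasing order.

2, 2, 6

Characteristic polynomial: p(t) = t^3 - 10t^2 + 28t - 24 = (t - 6)(t - 2)^2.
Roots (with multiplicity): 2, 2, 6.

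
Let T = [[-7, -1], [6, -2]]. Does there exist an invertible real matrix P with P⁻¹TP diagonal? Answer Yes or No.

Yes

Characteristic polynomial: p(r) = r^2 + 9r + 20 = (r + 4)(r + 5).
All 2 eigenvalues are distinct, so T is diagonalizable.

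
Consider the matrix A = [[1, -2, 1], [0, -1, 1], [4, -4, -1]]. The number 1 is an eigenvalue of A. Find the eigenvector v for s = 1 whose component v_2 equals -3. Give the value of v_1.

A − 1I = [[0, -2, 1], [0, -2, 1], [4, -4, -2]].
Solving (A − 1I)v = 0 gives the eigenspace spanned by (-6, -3, -6).
With v_2 = -3, v = (-6, -3, -6), so v_1 = -6.

-6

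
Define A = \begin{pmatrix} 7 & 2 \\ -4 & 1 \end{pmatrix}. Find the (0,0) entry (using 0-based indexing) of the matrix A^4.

1169

Characteristic polynomial: λ^2 - 8λ + 15 = (λ - 5)(λ - 3), so the eigenvalues are 3, 5.
λ=3: eigenvector (-1, 2).
λ=5: eigenvector (1, -1).
P = [[-1, 1], [2, -1]], D = diag(3, 5), P⁻¹ = [[1, 1], [2, 1]].
A⁴ = P·diag(81, 625)·P⁻¹ = [[1169, 544], [-1088, -463]].
The requested entry is 1169.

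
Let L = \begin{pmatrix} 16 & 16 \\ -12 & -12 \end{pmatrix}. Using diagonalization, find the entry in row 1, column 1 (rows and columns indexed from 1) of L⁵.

4096

Characteristic polynomial: μ^2 - 4μ = μ(μ - 4), so the eigenvalues are 0, 4.
μ=0: eigenvector (-1, 1).
μ=4: eigenvector (4, -3).
P = [[-1, 4], [1, -3]], D = diag(0, 4), P⁻¹ = [[3, 4], [1, 1]].
L⁵ = P·diag(0, 1024)·P⁻¹ = [[4096, 4096], [-3072, -3072]].
The requested entry is 4096.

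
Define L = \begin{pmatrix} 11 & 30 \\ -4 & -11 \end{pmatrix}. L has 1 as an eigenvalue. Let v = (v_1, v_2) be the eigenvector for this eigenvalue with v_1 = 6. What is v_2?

-2

L − 1I = [[10, 30], [-4, -12]].
Solving (L − 1I)v = 0 gives the eigenspace spanned by (6, -2).
With v_1 = 6, v = (6, -2), so v_2 = -2.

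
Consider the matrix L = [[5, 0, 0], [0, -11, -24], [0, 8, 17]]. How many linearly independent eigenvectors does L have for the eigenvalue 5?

2

L − 5I = [[0, 0, 0], [0, -16, -24], [0, 8, 12]].
This matrix has rank 1, so its null space has dimension 3 − 1 = 2.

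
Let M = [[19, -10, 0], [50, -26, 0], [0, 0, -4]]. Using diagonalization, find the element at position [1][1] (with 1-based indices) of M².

Characteristic polynomial: t^3 + 11t^2 + 34t + 24 = (t + 1)(t + 4)(t + 6), so the eigenvalues are -6, -4, -1.
t=-1: eigenvector (1, 2, 0).
t=-6: eigenvector (2, 5, 0).
t=-4: eigenvector (0, 0, 1).
P = [[1, 2, 0], [2, 5, 0], [0, 0, 1]], D = diag(-1, -6, -4), P⁻¹ = [[5, -2, 0], [-2, 1, 0], [0, 0, 1]].
M² = P·diag(1, 36, 16)·P⁻¹ = [[-139, 70, 0], [-350, 176, 0], [0, 0, 16]].
The requested entry is -139.

-139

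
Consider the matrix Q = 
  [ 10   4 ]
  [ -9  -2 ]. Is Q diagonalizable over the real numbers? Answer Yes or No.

Characteristic polynomial: p(λ) = λ^2 - 8λ + 16 = (λ - 4)^2.
λ = 4 has algebraic multiplicity 2; rank(Q − 4I) = 1, so geometric multiplicity = 1.
Geometric multiplicity < algebraic multiplicity, so Q is not diagonalizable.

No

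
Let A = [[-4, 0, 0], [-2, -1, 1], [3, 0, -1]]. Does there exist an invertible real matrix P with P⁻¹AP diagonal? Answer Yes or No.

Characteristic polynomial: p(μ) = μ^3 + 6μ^2 + 9μ + 4 = (μ + 1)^2(μ + 4).
μ = -1 has algebraic multiplicity 2; rank(A + 1I) = 2, so geometric multiplicity = 1.
Geometric multiplicity < algebraic multiplicity, so A is not diagonalizable.

No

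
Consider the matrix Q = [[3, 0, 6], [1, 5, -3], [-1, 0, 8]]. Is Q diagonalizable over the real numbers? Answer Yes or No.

Yes

Characteristic polynomial: p(μ) = μ^3 - 16μ^2 + 85μ - 150 = (μ - 6)(μ - 5)^2.
μ = 5 has algebraic multiplicity 2; rank(Q − 5I) = 1, so geometric multiplicity = 2.
Every eigenvalue has geometric = algebraic multiplicity, so Q is diagonalizable.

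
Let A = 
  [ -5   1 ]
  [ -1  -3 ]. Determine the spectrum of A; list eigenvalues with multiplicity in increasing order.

Characteristic polynomial: p(λ) = λ^2 + 8λ + 16 = (λ + 4)^2.
Roots (with multiplicity): -4, -4.

-4, -4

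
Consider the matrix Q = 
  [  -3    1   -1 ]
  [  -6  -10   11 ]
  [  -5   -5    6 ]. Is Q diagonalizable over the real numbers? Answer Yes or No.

No

Characteristic polynomial: p(t) = t^3 + 7t^2 + 8t - 16 = (t - 1)(t + 4)^2.
t = -4 has algebraic multiplicity 2; rank(Q + 4I) = 2, so geometric multiplicity = 1.
Geometric multiplicity < algebraic multiplicity, so Q is not diagonalizable.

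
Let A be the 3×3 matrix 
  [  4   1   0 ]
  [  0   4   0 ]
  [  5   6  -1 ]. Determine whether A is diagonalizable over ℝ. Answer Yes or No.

No

Characteristic polynomial: p(t) = t^3 - 7t^2 + 8t + 16 = (t - 4)^2(t + 1).
t = 4 has algebraic multiplicity 2; rank(A − 4I) = 2, so geometric multiplicity = 1.
Geometric multiplicity < algebraic multiplicity, so A is not diagonalizable.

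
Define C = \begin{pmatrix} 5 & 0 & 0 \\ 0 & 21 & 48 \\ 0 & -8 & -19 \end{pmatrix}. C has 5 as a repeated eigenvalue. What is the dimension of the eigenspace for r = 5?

C − 5I = [[0, 0, 0], [0, 16, 48], [0, -8, -24]].
This matrix has rank 1, so its null space has dimension 3 − 1 = 2.

2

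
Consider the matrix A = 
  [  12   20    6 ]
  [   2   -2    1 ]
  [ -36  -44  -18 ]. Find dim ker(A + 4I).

A + 4I = [[16, 20, 6], [2, 2, 1], [-36, -44, -14]].
This matrix has rank 2, so its null space has dimension 3 − 2 = 1.

1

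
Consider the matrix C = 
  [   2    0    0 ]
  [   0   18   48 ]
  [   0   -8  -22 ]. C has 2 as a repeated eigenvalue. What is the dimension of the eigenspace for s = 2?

2

C − 2I = [[0, 0, 0], [0, 16, 48], [0, -8, -24]].
This matrix has rank 1, so its null space has dimension 3 − 1 = 2.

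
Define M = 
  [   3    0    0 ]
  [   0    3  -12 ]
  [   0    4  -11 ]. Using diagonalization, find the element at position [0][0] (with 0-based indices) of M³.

27

Characteristic polynomial: μ^3 + 5μ^2 - 9μ - 45 = (μ - 3)(μ + 3)(μ + 5), so the eigenvalues are -5, -3, 3.
μ=3: eigenvector (1, 0, 0).
μ=-3: eigenvector (0, 2, 1).
μ=-5: eigenvector (0, -3, -2).
P = [[1, 0, 0], [0, 2, -3], [0, 1, -2]], D = diag(3, -3, -5), P⁻¹ = [[1, 0, 0], [0, 2, -3], [0, 1, -2]].
M³ = P·diag(27, -27, -125)·P⁻¹ = [[27, 0, 0], [0, 267, -588], [0, 196, -419]].
The requested entry is 27.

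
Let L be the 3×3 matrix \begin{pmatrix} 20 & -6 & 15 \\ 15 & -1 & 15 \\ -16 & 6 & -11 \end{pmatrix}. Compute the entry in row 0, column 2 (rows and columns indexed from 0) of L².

Characteristic polynomial: λ^3 - 8λ^2 + 11λ + 20 = (λ - 5)(λ - 4)(λ + 1), so the eigenvalues are -1, 4, 5.
λ=4: eigenvector (3, 3, -2).
λ=-1: eigenvector (1, 1, -1).
λ=5: eigenvector (-1, 0, 1).
P = [[3, 1, -1], [3, 1, 0], [-2, -1, 1]], D = diag(4, -1, 5), P⁻¹ = [[1, 0, 1], [-3, 1, -3], [-1, 1, 0]].
L² = P·diag(16, 1, 25)·P⁻¹ = [[70, -24, 45], [45, 1, 45], [-54, 24, -29]].
The requested entry is 45.

45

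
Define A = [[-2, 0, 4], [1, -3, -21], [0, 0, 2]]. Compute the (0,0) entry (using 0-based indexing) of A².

Characteristic polynomial: t^3 + 3t^2 - 4t - 12 = (t - 2)(t + 2)(t + 3), so the eigenvalues are -3, -2, 2.
t=-3: eigenvector (0, 1, 0).
t=-2: eigenvector (1, 1, 0).
t=2: eigenvector (1, -4, 1).
P = [[0, 1, 1], [1, 1, -4], [0, 0, 1]], D = diag(-3, -2, 2), P⁻¹ = [[-1, 1, 5], [1, 0, -1], [0, 0, 1]].
A² = P·diag(9, 4, 4)·P⁻¹ = [[4, 0, 0], [-5, 9, 25], [0, 0, 4]].
The requested entry is 4.

4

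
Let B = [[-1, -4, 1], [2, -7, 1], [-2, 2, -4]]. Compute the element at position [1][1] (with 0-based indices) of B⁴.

Characteristic polynomial: t^3 + 12t^2 + 47t + 60 = (t + 3)(t + 4)(t + 5), so the eigenvalues are -5, -4, -3.
t=-5: eigenvector (1, 1, 0).
t=-3: eigenvector (1, 0, -2).
t=-4: eigenvector (1, 1, 1).
P = [[1, 1, 1], [1, 0, 1], [0, -2, 1]], D = diag(-5, -3, -4), P⁻¹ = [[-2, 3, -1], [1, -1, 0], [2, -2, 1]].
B⁴ = P·diag(625, 81, 256)·P⁻¹ = [[-657, 1282, -369], [-738, 1363, -369], [350, -350, 256]].
The requested entry is 1363.

1363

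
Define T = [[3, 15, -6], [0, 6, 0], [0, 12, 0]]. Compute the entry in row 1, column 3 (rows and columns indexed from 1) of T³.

-54

Characteristic polynomial: λ^3 - 9λ^2 + 18λ = λ(λ - 6)(λ - 3), so the eigenvalues are 0, 3, 6.
λ=3: eigenvector (1, 0, 0).
λ=6: eigenvector (1, 1, 2).
λ=0: eigenvector (2, 0, 1).
P = [[1, 1, 2], [0, 1, 0], [0, 2, 1]], D = diag(3, 6, 0), P⁻¹ = [[1, 3, -2], [0, 1, 0], [0, -2, 1]].
T³ = P·diag(27, 216, 0)·P⁻¹ = [[27, 297, -54], [0, 216, 0], [0, 432, 0]].
The requested entry is -54.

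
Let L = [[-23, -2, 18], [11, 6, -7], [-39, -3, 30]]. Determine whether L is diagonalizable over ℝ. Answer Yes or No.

Characteristic polynomial: p(λ) = λ^3 - 13λ^2 + 55λ - 75 = (λ - 5)^2(λ - 3).
λ = 5 has algebraic multiplicity 2; rank(L − 5I) = 2, so geometric multiplicity = 1.
Geometric multiplicity < algebraic multiplicity, so L is not diagonalizable.

No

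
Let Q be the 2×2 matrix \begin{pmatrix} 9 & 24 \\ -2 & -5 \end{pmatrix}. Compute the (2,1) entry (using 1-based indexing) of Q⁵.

Characteristic polynomial: s^2 - 4s + 3 = (s - 3)(s - 1), so the eigenvalues are 1, 3.
s=1: eigenvector (-3, 1).
s=3: eigenvector (4, -1).
P = [[-3, 4], [1, -1]], D = diag(1, 3), P⁻¹ = [[1, 4], [1, 3]].
Q⁵ = P·diag(1, 243)·P⁻¹ = [[969, 2904], [-242, -725]].
The requested entry is -242.

-242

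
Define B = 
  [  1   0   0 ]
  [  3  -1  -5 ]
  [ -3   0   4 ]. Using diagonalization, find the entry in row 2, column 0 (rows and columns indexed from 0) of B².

-15

Characteristic polynomial: s^3 - 4s^2 - s + 4 = (s - 4)(s - 1)(s + 1), so the eigenvalues are -1, 1, 4.
s=4: eigenvector (0, 1, -1).
s=1: eigenvector (1, -1, 1).
s=-1: eigenvector (0, 1, 0).
P = [[0, 1, 0], [1, -1, 1], [-1, 1, 0]], D = diag(4, 1, -1), P⁻¹ = [[1, 0, -1], [1, 0, 0], [0, 1, 1]].
B² = P·diag(16, 1, 1)·P⁻¹ = [[1, 0, 0], [15, 1, -15], [-15, 0, 16]].
The requested entry is -15.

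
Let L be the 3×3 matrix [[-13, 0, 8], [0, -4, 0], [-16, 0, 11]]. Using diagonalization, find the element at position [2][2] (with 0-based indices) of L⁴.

Characteristic polynomial: μ^3 + 6μ^2 - 7μ - 60 = (μ - 3)(μ + 4)(μ + 5), so the eigenvalues are -5, -4, 3.
μ=-4: eigenvector (0, 1, 0).
μ=-5: eigenvector (1, 0, 1).
μ=3: eigenvector (1, 0, 2).
P = [[0, 1, 1], [1, 0, 0], [0, 1, 2]], D = diag(-4, -5, 3), P⁻¹ = [[0, 1, 0], [2, 0, -1], [-1, 0, 1]].
L⁴ = P·diag(256, 625, 81)·P⁻¹ = [[1169, 0, -544], [0, 256, 0], [1088, 0, -463]].
The requested entry is -463.

-463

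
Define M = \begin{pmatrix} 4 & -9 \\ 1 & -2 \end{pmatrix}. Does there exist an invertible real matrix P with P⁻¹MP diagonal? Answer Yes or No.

Characteristic polynomial: p(t) = t^2 - 2t + 1 = (t - 1)^2.
t = 1 has algebraic multiplicity 2; rank(M − 1I) = 1, so geometric multiplicity = 1.
Geometric multiplicity < algebraic multiplicity, so M is not diagonalizable.

No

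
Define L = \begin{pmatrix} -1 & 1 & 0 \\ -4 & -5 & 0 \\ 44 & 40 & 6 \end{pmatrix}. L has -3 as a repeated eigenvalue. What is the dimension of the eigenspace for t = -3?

1

L + 3I = [[2, 1, 0], [-4, -2, 0], [44, 40, 9]].
This matrix has rank 2, so its null space has dimension 3 − 2 = 1.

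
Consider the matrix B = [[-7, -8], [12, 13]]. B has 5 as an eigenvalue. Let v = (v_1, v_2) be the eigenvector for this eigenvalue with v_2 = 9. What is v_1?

B − 5I = [[-12, -8], [12, 8]].
Solving (B − 5I)v = 0 gives the eigenspace spanned by (-6, 9).
With v_2 = 9, v = (-6, 9), so v_1 = -6.

-6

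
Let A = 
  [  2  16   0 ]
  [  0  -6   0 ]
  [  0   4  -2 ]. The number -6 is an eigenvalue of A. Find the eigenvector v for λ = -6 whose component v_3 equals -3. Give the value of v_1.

A + 6I = [[8, 16, 0], [0, 0, 0], [0, 4, 4]].
Solving (A + 6I)v = 0 gives the eigenspace spanned by (-6, 3, -3).
With v_3 = -3, v = (-6, 3, -3), so v_1 = -6.

-6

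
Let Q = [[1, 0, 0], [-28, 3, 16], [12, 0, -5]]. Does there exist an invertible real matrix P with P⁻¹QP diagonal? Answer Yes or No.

Yes

Characteristic polynomial: p(s) = s^3 + s^2 - 17s + 15 = (s - 3)(s - 1)(s + 5).
All 3 eigenvalues are distinct, so Q is diagonalizable.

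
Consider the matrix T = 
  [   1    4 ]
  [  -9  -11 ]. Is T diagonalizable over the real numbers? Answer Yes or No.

Characteristic polynomial: p(λ) = λ^2 + 10λ + 25 = (λ + 5)^2.
λ = -5 has algebraic multiplicity 2; rank(T + 5I) = 1, so geometric multiplicity = 1.
Geometric multiplicity < algebraic multiplicity, so T is not diagonalizable.

No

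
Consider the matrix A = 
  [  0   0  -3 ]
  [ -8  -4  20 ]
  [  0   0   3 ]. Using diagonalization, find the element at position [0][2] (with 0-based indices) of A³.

Characteristic polynomial: s^3 + s^2 - 12s = s(s - 3)(s + 4), so the eigenvalues are -4, 0, 3.
s=-4: eigenvector (0, 1, 0).
s=0: eigenvector (1, -2, 0).
s=3: eigenvector (-1, 4, 1).
P = [[0, 1, -1], [1, -2, 4], [0, 0, 1]], D = diag(-4, 0, 3), P⁻¹ = [[2, 1, -2], [1, 0, 1], [0, 0, 1]].
A³ = P·diag(-64, 0, 27)·P⁻¹ = [[0, 0, -27], [-128, -64, 236], [0, 0, 27]].
The requested entry is -27.

-27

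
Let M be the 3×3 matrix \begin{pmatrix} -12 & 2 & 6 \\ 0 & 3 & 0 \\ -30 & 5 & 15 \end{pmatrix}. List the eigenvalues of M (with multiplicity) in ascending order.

0, 3, 3

Characteristic polynomial: p(r) = r^3 - 6r^2 + 9r = r(r - 3)^2.
Roots (with multiplicity): 0, 3, 3.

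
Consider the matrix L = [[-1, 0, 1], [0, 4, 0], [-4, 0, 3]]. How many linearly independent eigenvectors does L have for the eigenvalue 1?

1

L − 1I = [[-2, 0, 1], [0, 3, 0], [-4, 0, 2]].
This matrix has rank 2, so its null space has dimension 3 − 2 = 1.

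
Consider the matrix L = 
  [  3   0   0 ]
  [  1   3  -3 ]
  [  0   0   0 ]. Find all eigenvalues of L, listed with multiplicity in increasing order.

Characteristic polynomial: p(λ) = λ^3 - 6λ^2 + 9λ = λ(λ - 3)^2.
Roots (with multiplicity): 0, 3, 3.

0, 3, 3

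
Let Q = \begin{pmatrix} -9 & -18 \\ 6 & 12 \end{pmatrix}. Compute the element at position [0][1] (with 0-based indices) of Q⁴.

Characteristic polynomial: μ^2 - 3μ = μ(μ - 3), so the eigenvalues are 0, 3.
μ=0: eigenvector (-2, 1).
μ=3: eigenvector (-3, 2).
P = [[-2, -3], [1, 2]], D = diag(0, 3), P⁻¹ = [[-2, -3], [1, 2]].
Q⁴ = P·diag(0, 81)·P⁻¹ = [[-243, -486], [162, 324]].
The requested entry is -486.

-486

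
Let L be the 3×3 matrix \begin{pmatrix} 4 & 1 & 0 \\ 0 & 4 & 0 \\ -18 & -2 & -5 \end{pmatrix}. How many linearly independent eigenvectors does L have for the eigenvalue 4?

1

L − 4I = [[0, 1, 0], [0, 0, 0], [-18, -2, -9]].
This matrix has rank 2, so its null space has dimension 3 − 2 = 1.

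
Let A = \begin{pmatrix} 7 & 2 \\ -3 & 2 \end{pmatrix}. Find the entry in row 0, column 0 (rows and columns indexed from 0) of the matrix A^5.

Characteristic polynomial: t^2 - 9t + 20 = (t - 5)(t - 4), so the eigenvalues are 4, 5.
t=4: eigenvector (-2, 3).
t=5: eigenvector (-1, 1).
P = [[-2, -1], [3, 1]], D = diag(4, 5), P⁻¹ = [[1, 1], [-3, -2]].
A⁵ = P·diag(1024, 3125)·P⁻¹ = [[7327, 4202], [-6303, -3178]].
The requested entry is 7327.

7327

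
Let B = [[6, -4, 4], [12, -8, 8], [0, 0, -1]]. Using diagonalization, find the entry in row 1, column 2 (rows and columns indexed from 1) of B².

8

Characteristic polynomial: s^3 + 3s^2 + 2s = s(s + 1)(s + 2), so the eigenvalues are -2, -1, 0.
s=-2: eigenvector (1, 2, 0).
s=0: eigenvector (-2, -3, 0).
s=-1: eigenvector (4, 8, 1).
P = [[1, -2, 4], [2, -3, 8], [0, 0, 1]], D = diag(-2, 0, -1), P⁻¹ = [[-3, 2, -4], [-2, 1, 0], [0, 0, 1]].
B² = P·diag(4, 0, 1)·P⁻¹ = [[-12, 8, -12], [-24, 16, -24], [0, 0, 1]].
The requested entry is 8.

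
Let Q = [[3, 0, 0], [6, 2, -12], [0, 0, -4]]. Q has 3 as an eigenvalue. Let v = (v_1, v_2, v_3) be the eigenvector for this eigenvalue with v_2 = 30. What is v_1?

5

Q − 3I = [[0, 0, 0], [6, -1, -12], [0, 0, -7]].
Solving (Q − 3I)v = 0 gives the eigenspace spanned by (5, 30, 0).
With v_2 = 30, v = (5, 30, 0), so v_1 = 5.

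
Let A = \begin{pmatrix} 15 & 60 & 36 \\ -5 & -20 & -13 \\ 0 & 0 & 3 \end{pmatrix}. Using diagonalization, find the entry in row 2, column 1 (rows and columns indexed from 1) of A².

Characteristic polynomial: s^3 + 2s^2 - 15s = s(s - 3)(s + 5), so the eigenvalues are -5, 0, 3.
s=-5: eigenvector (-3, 1, 0).
s=3: eigenvector (2, -1, 1).
s=0: eigenvector (-4, 1, 0).
P = [[-3, 2, -4], [1, -1, 1], [0, 1, 0]], D = diag(-5, 3, 0), P⁻¹ = [[1, 4, 2], [0, 0, 1], [-1, -3, -1]].
A² = P·diag(25, 9, 0)·P⁻¹ = [[-75, -300, -132], [25, 100, 41], [0, 0, 9]].
The requested entry is 25.

25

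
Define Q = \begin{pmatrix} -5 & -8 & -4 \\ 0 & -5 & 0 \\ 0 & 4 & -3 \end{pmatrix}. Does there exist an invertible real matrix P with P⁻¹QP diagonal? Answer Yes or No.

Yes

Characteristic polynomial: p(λ) = λ^3 + 13λ^2 + 55λ + 75 = (λ + 3)(λ + 5)^2.
λ = -5 has algebraic multiplicity 2; rank(Q + 5I) = 1, so geometric multiplicity = 2.
Every eigenvalue has geometric = algebraic multiplicity, so Q is diagonalizable.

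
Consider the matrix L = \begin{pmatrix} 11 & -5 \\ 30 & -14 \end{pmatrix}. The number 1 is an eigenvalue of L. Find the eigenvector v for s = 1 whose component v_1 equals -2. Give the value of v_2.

L − 1I = [[10, -5], [30, -15]].
Solving (L − 1I)v = 0 gives the eigenspace spanned by (-2, -4).
With v_1 = -2, v = (-2, -4), so v_2 = -4.

-4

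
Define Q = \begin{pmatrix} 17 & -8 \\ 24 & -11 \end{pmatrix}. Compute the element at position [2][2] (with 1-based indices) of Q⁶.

-46871

Characteristic polynomial: r^2 - 6r + 5 = (r - 5)(r - 1), so the eigenvalues are 1, 5.
r=1: eigenvector (1, 2).
r=5: eigenvector (-2, -3).
P = [[1, -2], [2, -3]], D = diag(1, 5), P⁻¹ = [[-3, 2], [-2, 1]].
Q⁶ = P·diag(1, 15625)·P⁻¹ = [[62497, -31248], [93744, -46871]].
The requested entry is -46871.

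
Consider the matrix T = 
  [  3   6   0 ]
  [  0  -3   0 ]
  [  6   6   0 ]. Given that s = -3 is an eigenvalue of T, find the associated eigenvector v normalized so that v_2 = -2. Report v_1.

T + 3I = [[6, 6, 0], [0, 0, 0], [6, 6, 3]].
Solving (T + 3I)v = 0 gives the eigenspace spanned by (2, -2, 0).
With v_2 = -2, v = (2, -2, 0), so v_1 = 2.

2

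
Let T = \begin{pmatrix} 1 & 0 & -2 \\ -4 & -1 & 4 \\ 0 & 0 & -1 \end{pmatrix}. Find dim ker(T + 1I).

2

T + 1I = [[2, 0, -2], [-4, 0, 4], [0, 0, 0]].
This matrix has rank 1, so its null space has dimension 3 − 1 = 2.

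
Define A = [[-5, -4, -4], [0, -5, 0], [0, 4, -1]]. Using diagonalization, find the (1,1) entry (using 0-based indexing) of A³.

Characteristic polynomial: μ^3 + 11μ^2 + 35μ + 25 = (μ + 1)(μ + 5)^2, so the eigenvalues are -5, -5, -1.
μ=-5: eigenvector (1, 0, 0).
μ=-5: eigenvector (0, 1, -1).
μ=-1: eigenvector (-1, 0, 1).
P = [[1, 0, -1], [0, 1, 0], [0, -1, 1]], D = diag(-5, -5, -1), P⁻¹ = [[1, 1, 1], [0, 1, 0], [0, 1, 1]].
A³ = P·diag(-125, -125, -1)·P⁻¹ = [[-125, -124, -124], [0, -125, 0], [0, 124, -1]].
The requested entry is -125.

-125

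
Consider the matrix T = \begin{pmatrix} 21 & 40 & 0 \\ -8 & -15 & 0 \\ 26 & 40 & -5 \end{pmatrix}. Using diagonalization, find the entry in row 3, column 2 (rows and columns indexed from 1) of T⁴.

Characteristic polynomial: μ^3 - μ^2 - 25μ + 25 = (μ - 5)(μ - 1)(μ + 5), so the eigenvalues are -5, 1, 5.
μ=-5: eigenvector (0, 0, 1).
μ=1: eigenvector (-2, 1, -2).
μ=5: eigenvector (5, -2, 5).
P = [[0, -2, 5], [0, 1, -2], [1, -2, 5]], D = diag(-5, 1, 5), P⁻¹ = [[-1, 0, 1], [2, 5, 0], [1, 2, 0]].
T⁴ = P·diag(625, 1, 625)·P⁻¹ = [[3121, 6240, 0], [-1248, -2495, 0], [2496, 6240, 625]].
The requested entry is 6240.

6240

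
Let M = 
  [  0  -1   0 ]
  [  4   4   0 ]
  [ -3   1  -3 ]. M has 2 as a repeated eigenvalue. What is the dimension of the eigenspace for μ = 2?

1

M − 2I = [[-2, -1, 0], [4, 2, 0], [-3, 1, -5]].
This matrix has rank 2, so its null space has dimension 3 − 2 = 1.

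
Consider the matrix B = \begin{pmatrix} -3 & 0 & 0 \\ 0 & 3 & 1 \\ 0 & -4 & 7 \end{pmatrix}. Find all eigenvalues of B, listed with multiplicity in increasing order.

-3, 5, 5

Characteristic polynomial: p(s) = s^3 - 7s^2 - 5s + 75 = (s - 5)^2(s + 3).
Roots (with multiplicity): -3, 5, 5.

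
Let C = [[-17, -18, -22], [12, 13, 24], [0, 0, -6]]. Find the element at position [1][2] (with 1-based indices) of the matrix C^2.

72

Characteristic polynomial: t^3 + 10t^2 + 19t - 30 = (t - 1)(t + 5)(t + 6), so the eigenvalues are -6, -5, 1.
t=1: eigenvector (-1, 1, 0).
t=-5: eigenvector (3, -2, 0).
t=-6: eigenvector (-2, 0, 1).
P = [[-1, 3, -2], [1, -2, 0], [0, 0, 1]], D = diag(1, -5, -6), P⁻¹ = [[2, 3, 4], [1, 1, 2], [0, 0, 1]].
C² = P·diag(1, 25, 36)·P⁻¹ = [[73, 72, 74], [-48, -47, -96], [0, 0, 36]].
The requested entry is 72.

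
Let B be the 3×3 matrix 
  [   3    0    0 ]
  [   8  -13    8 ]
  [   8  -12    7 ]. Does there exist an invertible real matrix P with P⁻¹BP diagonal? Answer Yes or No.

Characteristic polynomial: p(r) = r^3 + 3r^2 - 13r - 15 = (r - 3)(r + 1)(r + 5).
All 3 eigenvalues are distinct, so B is diagonalizable.

Yes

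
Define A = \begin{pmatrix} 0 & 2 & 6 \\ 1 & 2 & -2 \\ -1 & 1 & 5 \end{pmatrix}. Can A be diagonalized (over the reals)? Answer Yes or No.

Characteristic polynomial: p(s) = s^3 - 7s^2 + 16s - 12 = (s - 3)(s - 2)^2.
s = 2 has algebraic multiplicity 2; rank(A − 2I) = 2, so geometric multiplicity = 1.
Geometric multiplicity < algebraic multiplicity, so A is not diagonalizable.

No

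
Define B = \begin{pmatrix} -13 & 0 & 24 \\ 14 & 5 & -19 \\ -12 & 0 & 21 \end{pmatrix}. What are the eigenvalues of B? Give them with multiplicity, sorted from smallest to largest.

Characteristic polynomial: p(μ) = μ^3 - 13μ^2 + 55μ - 75 = (μ - 5)^2(μ - 3).
Roots (with multiplicity): 3, 5, 5.

3, 5, 5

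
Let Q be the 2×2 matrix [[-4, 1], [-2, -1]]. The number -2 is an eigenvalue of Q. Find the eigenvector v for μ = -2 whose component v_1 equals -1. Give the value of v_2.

-2

Q + 2I = [[-2, 1], [-2, 1]].
Solving (Q + 2I)v = 0 gives the eigenspace spanned by (-1, -2).
With v_1 = -1, v = (-1, -2), so v_2 = -2.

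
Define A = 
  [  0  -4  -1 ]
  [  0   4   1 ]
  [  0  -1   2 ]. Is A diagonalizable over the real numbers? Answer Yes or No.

No

Characteristic polynomial: p(s) = s^3 - 6s^2 + 9s = s(s - 3)^2.
s = 3 has algebraic multiplicity 2; rank(A − 3I) = 2, so geometric multiplicity = 1.
Geometric multiplicity < algebraic multiplicity, so A is not diagonalizable.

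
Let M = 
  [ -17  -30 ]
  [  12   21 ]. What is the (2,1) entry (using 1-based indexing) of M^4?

Characteristic polynomial: λ^2 - 4λ + 3 = (λ - 3)(λ - 1), so the eigenvalues are 1, 3.
λ=1: eigenvector (-5, 3).
λ=3: eigenvector (3, -2).
P = [[-5, 3], [3, -2]], D = diag(1, 3), P⁻¹ = [[-2, -3], [-3, -5]].
M⁴ = P·diag(1, 81)·P⁻¹ = [[-719, -1200], [480, 801]].
The requested entry is 480.

480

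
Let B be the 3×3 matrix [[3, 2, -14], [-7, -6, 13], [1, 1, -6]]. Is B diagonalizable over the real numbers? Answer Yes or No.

Characteristic polynomial: p(t) = t^3 + 9t^2 + 15t - 25 = (t - 1)(t + 5)^2.
t = -5 has algebraic multiplicity 2; rank(B + 5I) = 2, so geometric multiplicity = 1.
Geometric multiplicity < algebraic multiplicity, so B is not diagonalizable.

No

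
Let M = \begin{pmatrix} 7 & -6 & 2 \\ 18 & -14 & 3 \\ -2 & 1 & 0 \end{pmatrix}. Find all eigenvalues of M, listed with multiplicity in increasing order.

-5, -1, -1

Characteristic polynomial: p(λ) = λ^3 + 7λ^2 + 11λ + 5 = (λ + 1)^2(λ + 5).
Roots (with multiplicity): -5, -1, -1.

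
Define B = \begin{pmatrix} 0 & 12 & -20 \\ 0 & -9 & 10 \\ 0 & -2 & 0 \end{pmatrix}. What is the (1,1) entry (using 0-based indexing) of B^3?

Characteristic polynomial: r^3 + 9r^2 + 20r = r(r + 4)(r + 5), so the eigenvalues are -5, -4, 0.
r=0: eigenvector (1, 0, 0).
r=-5: eigenvector (-4, 5, 2).
r=-4: eigenvector (-1, 2, 1).
P = [[1, -4, -1], [0, 5, 2], [0, 2, 1]], D = diag(0, -5, -4), P⁻¹ = [[1, 2, -3], [0, 1, -2], [0, -2, 5]].
B³ = P·diag(0, -125, -64)·P⁻¹ = [[0, 372, -680], [0, -369, 610], [0, -122, 180]].
The requested entry is -369.

-369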